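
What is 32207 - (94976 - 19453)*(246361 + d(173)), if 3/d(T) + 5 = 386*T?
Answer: -177481580888611/9539 ≈ -1.8606e+10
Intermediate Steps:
d(T) = 3/(-5 + 386*T)
32207 - (94976 - 19453)*(246361 + d(173)) = 32207 - (94976 - 19453)*(246361 + 3/(-5 + 386*173)) = 32207 - 75523*(246361 + 3/(-5 + 66778)) = 32207 - 75523*(246361 + 3/66773) = 32207 - 75523*16450263056/66773 = 32207 - 1*177481888111184/9539 = 32207 - 177481888111184/9539 = -177481580888611/9539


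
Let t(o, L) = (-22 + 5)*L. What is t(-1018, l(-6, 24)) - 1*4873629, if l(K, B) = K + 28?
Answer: -4874003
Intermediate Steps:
l(K, B) = 28 + K
t(o, L) = -17*L
t(-1018, l(-6, 24)) - 1*4873629 = -17*(28 - 6) - 1*4873629 = -17*22 - 4873629 = -374 - 4873629 = -4874003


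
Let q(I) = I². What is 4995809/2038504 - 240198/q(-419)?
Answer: 29801895389/27529369288 ≈ 1.0826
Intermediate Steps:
4995809/2038504 - 240198/q(-419) = 4995809/2038504 - 240198/((-419)²) = 4995809*(1/2038504) - 240198/175561 = 384293/156808 - 240198*1/175561 = 384293/156808 - 240198/175561 = 29801895389/27529369288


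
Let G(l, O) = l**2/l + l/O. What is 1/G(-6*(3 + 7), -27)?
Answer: -9/520 ≈ -0.017308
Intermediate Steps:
G(l, O) = l + l/O
1/G(-6*(3 + 7), -27) = 1/(-6*(3 + 7) - 6*(3 + 7)/(-27)) = 1/(-6*10 - 6*10*(-1/27)) = 1/(-60 - 60*(-1/27)) = 1/(-60 + 20/9) = 1/(-520/9) = -9/520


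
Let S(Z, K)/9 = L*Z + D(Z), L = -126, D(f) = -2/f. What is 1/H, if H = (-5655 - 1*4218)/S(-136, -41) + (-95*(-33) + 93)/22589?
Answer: 26321809661/2076374728 ≈ 12.677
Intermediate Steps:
S(Z, K) = -1134*Z - 18/Z (S(Z, K) = 9*(-126*Z - 2/Z) = -1134*Z - 18/Z)
H = 2076374728/26321809661 (H = (-5655 - 1*4218)/(-1134*(-136) - 18/(-136)) + (-95*(-33) + 93)/22589 = (-5655 - 4218)/(154224 - 18*(-1/136)) + (3135 + 93)*(1/22589) = -9873/(154224 + 9/68) + 3228*(1/22589) = -9873/10487241/68 + 3228/22589 = -9873*68/10487241 + 3228/22589 = -74596/1165249 + 3228/22589 = 2076374728/26321809661 ≈ 0.078884)
1/H = 1/(2076374728/26321809661) = 26321809661/2076374728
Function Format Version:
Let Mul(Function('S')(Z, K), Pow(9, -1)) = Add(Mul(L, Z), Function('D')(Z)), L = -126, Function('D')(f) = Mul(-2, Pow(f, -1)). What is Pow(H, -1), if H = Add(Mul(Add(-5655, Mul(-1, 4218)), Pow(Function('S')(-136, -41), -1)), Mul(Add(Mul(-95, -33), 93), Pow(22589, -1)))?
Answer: Rational(26321809661, 2076374728) ≈ 12.677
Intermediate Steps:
Function('S')(Z, K) = Add(Mul(-1134, Z), Mul(-18, Pow(Z, -1))) (Function('S')(Z, K) = Mul(9, Add(Mul(-126, Z), Mul(-2, Pow(Z, -1)))) = Add(Mul(-1134, Z), Mul(-18, Pow(Z, -1))))
H = Rational(2076374728, 26321809661) (H = Add(Mul(Add(-5655, Mul(-1, 4218)), Pow(Add(Mul(-1134, -136), Mul(-18, Pow(-136, -1))), -1)), Mul(Add(Mul(-95, -33), 93), Pow(22589, -1))) = Add(Mul(Add(-5655, -4218), Pow(Add(154224, Mul(-18, Rational(-1, 136))), -1)), Mul(Add(3135, 93), Rational(1, 22589))) = Add(Mul(-9873, Pow(Add(154224, Rational(9, 68)), -1)), Mul(3228, Rational(1, 22589))) = Add(Mul(-9873, Pow(Rational(10487241, 68), -1)), Rational(3228, 22589)) = Add(Mul(-9873, Rational(68, 10487241)), Rational(3228, 22589)) = Add(Rational(-74596, 1165249), Rational(3228, 22589)) = Rational(2076374728, 26321809661) ≈ 0.078884)
Pow(H, -1) = Pow(Rational(2076374728, 26321809661), -1) = Rational(26321809661, 2076374728)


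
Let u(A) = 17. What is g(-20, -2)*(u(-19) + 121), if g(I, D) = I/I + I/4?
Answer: -552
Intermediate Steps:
g(I, D) = 1 + I/4 (g(I, D) = 1 + I*(1/4) = 1 + I/4)
g(-20, -2)*(u(-19) + 121) = (1 + (1/4)*(-20))*(17 + 121) = (1 - 5)*138 = -4*138 = -552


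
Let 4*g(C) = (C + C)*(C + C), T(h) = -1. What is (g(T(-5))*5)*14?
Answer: 70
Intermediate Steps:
g(C) = C**2 (g(C) = ((C + C)*(C + C))/4 = ((2*C)*(2*C))/4 = (4*C**2)/4 = C**2)
(g(T(-5))*5)*14 = ((-1)**2*5)*14 = (1*5)*14 = 5*14 = 70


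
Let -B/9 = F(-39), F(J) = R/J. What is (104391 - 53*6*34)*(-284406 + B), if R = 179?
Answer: -345937326039/13 ≈ -2.6611e+10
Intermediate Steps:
F(J) = 179/J
B = 537/13 (B = -1611/(-39) = -1611*(-1)/39 = -9*(-179/39) = 537/13 ≈ 41.308)
(104391 - 53*6*34)*(-284406 + B) = (104391 - 53*6*34)*(-284406 + 537/13) = (104391 - 318*34)*(-3696741/13) = (104391 - 10812)*(-3696741/13) = 93579*(-3696741/13) = -345937326039/13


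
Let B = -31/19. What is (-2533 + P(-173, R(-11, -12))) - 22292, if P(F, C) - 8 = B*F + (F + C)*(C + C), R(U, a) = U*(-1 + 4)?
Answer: -207836/19 ≈ -10939.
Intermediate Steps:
B = -31/19 (B = -31*1/19 = -31/19 ≈ -1.6316)
R(U, a) = 3*U (R(U, a) = U*3 = 3*U)
P(F, C) = 8 - 31*F/19 + 2*C*(C + F) (P(F, C) = 8 + (-31*F/19 + (F + C)*(C + C)) = 8 + (-31*F/19 + (C + F)*(2*C)) = 8 + (-31*F/19 + 2*C*(C + F)) = 8 - 31*F/19 + 2*C*(C + F))
(-2533 + P(-173, R(-11, -12))) - 22292 = (-2533 + (8 + 2*(3*(-11))² - 31/19*(-173) + 2*(3*(-11))*(-173))) - 22292 = (-2533 + (8 + 2*(-33)² + 5363/19 + 2*(-33)*(-173))) - 22292 = (-2533 + (8 + 2*1089 + 5363/19 + 11418)) - 22292 = (-2533 + (8 + 2178 + 5363/19 + 11418)) - 22292 = (-2533 + 263839/19) - 22292 = 215712/19 - 22292 = -207836/19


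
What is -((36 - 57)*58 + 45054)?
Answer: -43836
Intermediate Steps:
-((36 - 57)*58 + 45054) = -(-21*58 + 45054) = -(-1218 + 45054) = -1*43836 = -43836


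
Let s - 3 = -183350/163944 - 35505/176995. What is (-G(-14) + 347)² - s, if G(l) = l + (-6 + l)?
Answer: 421212690185321/2901726828 ≈ 1.4516e+5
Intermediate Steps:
s = 4877893987/2901726828 (s = 3 + (-183350/163944 - 35505/176995) = 3 + (-183350*1/163944 - 35505*1/176995) = 3 + (-91675/81972 - 7101/35399) = 3 - 3827286497/2901726828 = 4877893987/2901726828 ≈ 1.6810)
G(l) = -6 + 2*l
(-G(-14) + 347)² - s = (-(-6 + 2*(-14)) + 347)² - 1*4877893987/2901726828 = (-(-6 - 28) + 347)² - 4877893987/2901726828 = (-1*(-34) + 347)² - 4877893987/2901726828 = (34 + 347)² - 4877893987/2901726828 = 381² - 4877893987/2901726828 = 145161 - 4877893987/2901726828 = 421212690185321/2901726828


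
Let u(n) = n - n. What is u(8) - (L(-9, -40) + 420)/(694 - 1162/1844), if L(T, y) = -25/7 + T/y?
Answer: -53781643/89500180 ≈ -0.60091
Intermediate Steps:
L(T, y) = -25/7 + T/y (L(T, y) = -25*1/7 + T/y = -25/7 + T/y)
u(n) = 0
u(8) - (L(-9, -40) + 420)/(694 - 1162/1844) = 0 - ((-25/7 - 9/(-40)) + 420)/(694 - 1162/1844) = 0 - ((-25/7 - 9*(-1/40)) + 420)/(694 - 1162*1/1844) = 0 - ((-25/7 + 9/40) + 420)/(694 - 581/922) = 0 - (-937/280 + 420)/639287/922 = 0 - 116663*922/(280*639287) = 0 - 1*53781643/89500180 = 0 - 53781643/89500180 = -53781643/89500180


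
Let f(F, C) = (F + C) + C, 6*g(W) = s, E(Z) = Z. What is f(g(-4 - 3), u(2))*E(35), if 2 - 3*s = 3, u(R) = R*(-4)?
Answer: -10115/18 ≈ -561.94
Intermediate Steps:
u(R) = -4*R
s = -⅓ (s = ⅔ - ⅓*3 = ⅔ - 1 = -⅓ ≈ -0.33333)
g(W) = -1/18 (g(W) = (⅙)*(-⅓) = -1/18)
f(F, C) = F + 2*C (f(F, C) = (C + F) + C = F + 2*C)
f(g(-4 - 3), u(2))*E(35) = (-1/18 + 2*(-4*2))*35 = (-1/18 + 2*(-8))*35 = (-1/18 - 16)*35 = -289/18*35 = -10115/18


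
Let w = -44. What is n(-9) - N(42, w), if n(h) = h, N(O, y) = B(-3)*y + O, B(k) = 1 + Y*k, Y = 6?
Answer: -799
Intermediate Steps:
B(k) = 1 + 6*k
N(O, y) = O - 17*y (N(O, y) = (1 + 6*(-3))*y + O = (1 - 18)*y + O = -17*y + O = O - 17*y)
n(-9) - N(42, w) = -9 - (42 - 17*(-44)) = -9 - (42 + 748) = -9 - 1*790 = -9 - 790 = -799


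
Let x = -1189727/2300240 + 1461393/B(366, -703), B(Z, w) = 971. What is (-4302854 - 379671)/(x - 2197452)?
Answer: 10458574298126000/4904721246404677 ≈ 2.1323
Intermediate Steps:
x = 3360399409403/2233533040 (x = -1189727/2300240 + 1461393/971 = 3360399409403/2233533040 ≈ 1504.5)
(-4302854 - 379671)/(x - 2197452) = (-4302854 - 379671)/(3360399409403/2233533040 - 2197452) = -4682525/(-4904721246404677/2233533040) = -4682525*(-2233533040/4904721246404677) = 10458574298126000/4904721246404677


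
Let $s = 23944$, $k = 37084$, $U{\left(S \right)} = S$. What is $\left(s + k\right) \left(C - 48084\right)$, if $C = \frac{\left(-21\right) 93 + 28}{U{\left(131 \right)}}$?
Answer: $- \frac{384533095012}{131} \approx -2.9354 \cdot 10^{9}$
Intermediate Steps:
$C = - \frac{1925}{131}$ ($C = \frac{\left(-21\right) 93 + 28}{131} = \left(-1953 + 28\right) \frac{1}{131} = \left(-1925\right) \frac{1}{131} = - \frac{1925}{131} \approx -14.695$)
$\left(s + k\right) \left(C - 48084\right) = \left(23944 + 37084\right) \left(- \frac{1925}{131} - 48084\right) = 61028 \left(- \frac{6300929}{131}\right) = - \frac{384533095012}{131}$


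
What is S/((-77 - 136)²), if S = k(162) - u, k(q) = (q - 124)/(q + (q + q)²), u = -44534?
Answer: 2341107865/2385002961 ≈ 0.98160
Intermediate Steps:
k(q) = (-124 + q)/(q + 4*q²) (k(q) = (-124 + q)/(q + (2*q)²) = (-124 + q)/(q + 4*q²))
S = 2341107865/52569 (S = (-124 + 162)/(162*(1 + 4*162)) - 1*(-44534) = (1/162)*38/(1 + 648) + 44534 = (1/162)*38/649 + 44534 = (1/162)*(1/649)*38 + 44534 = 19/52569 + 44534 = 2341107865/52569 ≈ 44534.)
S/((-77 - 136)²) = 2341107865/(52569*((-77 - 136)²)) = 2341107865/(52569*((-213)²)) = (2341107865/52569)/45369 = (2341107865/52569)*(1/45369) = 2341107865/2385002961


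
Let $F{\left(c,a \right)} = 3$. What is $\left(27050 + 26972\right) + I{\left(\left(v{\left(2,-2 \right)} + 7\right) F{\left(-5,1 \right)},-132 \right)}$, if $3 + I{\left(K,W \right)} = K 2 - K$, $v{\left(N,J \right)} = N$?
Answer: $54046$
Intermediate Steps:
$I{\left(K,W \right)} = -3 + K$ ($I{\left(K,W \right)} = -3 - \left(K - K 2\right) = -3 + \left(2 K - K\right) = -3 + K$)
$\left(27050 + 26972\right) + I{\left(\left(v{\left(2,-2 \right)} + 7\right) F{\left(-5,1 \right)},-132 \right)} = \left(27050 + 26972\right) - \left(3 - \left(2 + 7\right) 3\right) = 54022 + \left(-3 + 9 \cdot 3\right) = 54022 + \left(-3 + 27\right) = 54022 + 24 = 54046$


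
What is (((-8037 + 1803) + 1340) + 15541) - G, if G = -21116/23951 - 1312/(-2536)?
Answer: 80839761957/7592467 ≈ 10647.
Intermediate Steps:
G = -2765808/7592467 (G = -21116*1/23951 - 1312*(-1/2536) = -21116/23951 + 164/317 = -2765808/7592467 ≈ -0.36428)
(((-8037 + 1803) + 1340) + 15541) - G = (((-8037 + 1803) + 1340) + 15541) - 1*(-2765808/7592467) = ((-6234 + 1340) + 15541) + 2765808/7592467 = (-4894 + 15541) + 2765808/7592467 = 10647 + 2765808/7592467 = 80839761957/7592467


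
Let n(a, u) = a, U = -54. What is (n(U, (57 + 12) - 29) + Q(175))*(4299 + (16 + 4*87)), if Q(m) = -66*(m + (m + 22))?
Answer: -114737778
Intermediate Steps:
Q(m) = -1452 - 132*m (Q(m) = -66*(m + (22 + m)) = -66*(22 + 2*m) = -1452 - 132*m)
(n(U, (57 + 12) - 29) + Q(175))*(4299 + (16 + 4*87)) = (-54 + (-1452 - 132*175))*(4299 + (16 + 4*87)) = (-54 + (-1452 - 23100))*(4299 + (16 + 348)) = (-54 - 24552)*(4299 + 364) = -24606*4663 = -114737778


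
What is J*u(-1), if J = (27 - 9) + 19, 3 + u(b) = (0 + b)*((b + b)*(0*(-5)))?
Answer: -111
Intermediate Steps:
u(b) = -3 (u(b) = -3 + (0 + b)*((b + b)*(0*(-5))) = -3 + b*((2*b)*0) = -3 + b*0 = -3 + 0 = -3)
J = 37 (J = 18 + 19 = 37)
J*u(-1) = 37*(-3) = -111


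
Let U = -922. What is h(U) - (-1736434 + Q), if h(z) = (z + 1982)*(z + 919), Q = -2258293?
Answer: 3991547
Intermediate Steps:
h(z) = (919 + z)*(1982 + z) (h(z) = (1982 + z)*(919 + z) = (919 + z)*(1982 + z))
h(U) - (-1736434 + Q) = (1821458 + (-922)² + 2901*(-922)) - (-1736434 - 2258293) = (1821458 + 850084 - 2674722) - 1*(-3994727) = -3180 + 3994727 = 3991547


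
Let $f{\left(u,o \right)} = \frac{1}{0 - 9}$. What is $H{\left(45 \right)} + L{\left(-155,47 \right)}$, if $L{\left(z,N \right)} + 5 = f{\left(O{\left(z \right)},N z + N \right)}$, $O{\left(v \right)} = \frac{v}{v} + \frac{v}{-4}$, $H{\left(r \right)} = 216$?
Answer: $\frac{1898}{9} \approx 210.89$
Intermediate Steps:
$O{\left(v \right)} = 1 - \frac{v}{4}$ ($O{\left(v \right)} = 1 + v \left(- \frac{1}{4}\right) = 1 - \frac{v}{4}$)
$f{\left(u,o \right)} = - \frac{1}{9}$ ($f{\left(u,o \right)} = \frac{1}{-9} = - \frac{1}{9}$)
$L{\left(z,N \right)} = - \frac{46}{9}$ ($L{\left(z,N \right)} = -5 - \frac{1}{9} = - \frac{46}{9}$)
$H{\left(45 \right)} + L{\left(-155,47 \right)} = 216 - \frac{46}{9} = \frac{1898}{9}$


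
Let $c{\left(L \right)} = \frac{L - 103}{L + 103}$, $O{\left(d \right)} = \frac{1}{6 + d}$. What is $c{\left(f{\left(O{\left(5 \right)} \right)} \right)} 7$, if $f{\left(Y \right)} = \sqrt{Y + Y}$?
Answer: $- \frac{116701}{16671} + \frac{206 \sqrt{22}}{16671} \approx -6.9423$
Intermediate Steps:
$f{\left(Y \right)} = \sqrt{2} \sqrt{Y}$ ($f{\left(Y \right)} = \sqrt{2 Y} = \sqrt{2} \sqrt{Y}$)
$c{\left(L \right)} = \frac{-103 + L}{103 + L}$
$c{\left(f{\left(O{\left(5 \right)} \right)} \right)} 7 = \frac{-103 + \sqrt{2} \sqrt{\frac{1}{6 + 5}}}{103 + \sqrt{2} \sqrt{\frac{1}{6 + 5}}} \cdot 7 = \frac{-103 + \sqrt{2} \sqrt{\frac{1}{11}}}{103 + \sqrt{2} \sqrt{\frac{1}{11}}} \cdot 7 = \frac{-103 + \frac{\sqrt{2}}{\sqrt{11}}}{103 + \frac{\sqrt{2}}{\sqrt{11}}} \cdot 7 = \frac{-103 + \sqrt{2} \frac{\sqrt{11}}{11}}{103 + \sqrt{2} \frac{\sqrt{11}}{11}} \cdot 7 = \frac{-103 + \frac{\sqrt{22}}{11}}{103 + \frac{\sqrt{22}}{11}} \cdot 7 = \frac{7 \left(-103 + \frac{\sqrt{22}}{11}\right)}{103 + \frac{\sqrt{22}}{11}}$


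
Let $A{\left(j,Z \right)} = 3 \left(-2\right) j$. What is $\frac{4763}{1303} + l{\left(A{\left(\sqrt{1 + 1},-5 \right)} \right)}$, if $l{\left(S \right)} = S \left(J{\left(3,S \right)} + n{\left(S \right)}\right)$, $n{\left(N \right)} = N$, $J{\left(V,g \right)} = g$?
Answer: $\frac{192395}{1303} \approx 147.66$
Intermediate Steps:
$A{\left(j,Z \right)} = - 6 j$
$l{\left(S \right)} = 2 S^{2}$ ($l{\left(S \right)} = S \left(S + S\right) = S 2 S = 2 S^{2}$)
$\frac{4763}{1303} + l{\left(A{\left(\sqrt{1 + 1},-5 \right)} \right)} = \frac{4763}{1303} + 2 \left(- 6 \sqrt{1 + 1}\right)^{2} = 4763 \cdot \frac{1}{1303} + 2 \left(- 6 \sqrt{2}\right)^{2} = \frac{4763}{1303} + 2 \cdot 72 = \frac{4763}{1303} + 144 = \frac{192395}{1303}$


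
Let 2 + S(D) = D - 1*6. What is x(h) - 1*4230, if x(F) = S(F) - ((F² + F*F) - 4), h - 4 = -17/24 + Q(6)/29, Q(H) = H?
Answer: -1030590517/242208 ≈ -4255.0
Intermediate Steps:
S(D) = -8 + D (S(D) = -2 + (D - 1*6) = -2 + (D - 6) = -2 + (-6 + D) = -8 + D)
h = 2435/696 (h = 4 + (-17/24 + 6/29) = 4 - 349/696 = 2435/696 ≈ 3.4986)
x(F) = -4 + F - 2*F² (x(F) = (-8 + F) - ((F² + F*F) - 4) = (-8 + F) - ((F² + F²) - 4) = (-8 + F) - (2*F² - 4) = (-8 + F) - (-4 + 2*F²) = (-8 + F) + (4 - 2*F²) = -4 + F - 2*F²)
x(h) - 1*4230 = (-4 + 2435/696 - 2*(2435/696)²) - 1*4230 = (-4 + 2435/696 - 2*5929225/484416) - 4230 = (-4 + 2435/696 - 5929225/242208) - 4230 = -6050677/242208 - 4230 = -1030590517/242208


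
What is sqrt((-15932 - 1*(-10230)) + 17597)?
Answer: sqrt(11895) ≈ 109.06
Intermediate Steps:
sqrt((-15932 - 1*(-10230)) + 17597) = sqrt((-15932 + 10230) + 17597) = sqrt(-5702 + 17597) = sqrt(11895)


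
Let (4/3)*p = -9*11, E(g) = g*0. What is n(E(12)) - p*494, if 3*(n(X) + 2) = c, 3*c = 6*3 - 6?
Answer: 220073/6 ≈ 36679.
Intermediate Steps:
E(g) = 0
c = 4 (c = (6*3 - 6)/3 = (18 - 6)/3 = (⅓)*12 = 4)
p = -297/4 (p = 3*(-9*11)/4 = (¾)*(-99) = -297/4 ≈ -74.250)
n(X) = -⅔ (n(X) = -2 + (⅓)*4 = -2 + 4/3 = -⅔)
n(E(12)) - p*494 = -⅔ - (-297)*494/4 = -⅔ - 1*(-73359/2) = -⅔ + 73359/2 = 220073/6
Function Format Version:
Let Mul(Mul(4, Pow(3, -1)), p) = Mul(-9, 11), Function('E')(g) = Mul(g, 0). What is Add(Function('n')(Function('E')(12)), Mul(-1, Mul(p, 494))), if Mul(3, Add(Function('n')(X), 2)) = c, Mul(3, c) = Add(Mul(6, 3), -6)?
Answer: Rational(220073, 6) ≈ 36679.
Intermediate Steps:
Function('E')(g) = 0
c = 4 (c = Mul(Rational(1, 3), Add(Mul(6, 3), -6)) = Mul(Rational(1, 3), Add(18, -6)) = Mul(Rational(1, 3), 12) = 4)
p = Rational(-297, 4) (p = Mul(Rational(3, 4), Mul(-9, 11)) = Mul(Rational(3, 4), -99) = Rational(-297, 4) ≈ -74.250)
Function('n')(X) = Rational(-2, 3) (Function('n')(X) = Add(-2, Mul(Rational(1, 3), 4)) = Add(-2, Rational(4, 3)) = Rational(-2, 3))
Add(Function('n')(Function('E')(12)), Mul(-1, Mul(p, 494))) = Add(Rational(-2, 3), Mul(-1, Mul(Rational(-297, 4), 494))) = Add(Rational(-2, 3), Mul(-1, Rational(-73359, 2))) = Add(Rational(-2, 3), Rational(73359, 2)) = Rational(220073, 6)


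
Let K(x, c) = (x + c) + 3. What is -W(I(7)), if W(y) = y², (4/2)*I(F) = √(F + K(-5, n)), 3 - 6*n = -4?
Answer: -37/24 ≈ -1.5417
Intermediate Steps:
n = 7/6 (n = ½ - ⅙*(-4) = ½ + ⅔ = 7/6 ≈ 1.1667)
K(x, c) = 3 + c + x (K(x, c) = (c + x) + 3 = 3 + c + x)
I(F) = √(-⅚ + F)/2 (I(F) = √(F + (3 + 7/6 - 5))/2 = √(F - ⅚)/2 = √(-⅚ + F)/2)
-W(I(7)) = -(√(-30 + 36*7)/12)² = -(√(-30 + 252)/12)² = -(√222/12)² = -1*37/24 = -37/24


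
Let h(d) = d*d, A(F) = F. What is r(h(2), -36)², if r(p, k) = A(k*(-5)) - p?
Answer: 30976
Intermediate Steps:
h(d) = d²
r(p, k) = -p - 5*k (r(p, k) = k*(-5) - p = -5*k - p = -p - 5*k)
r(h(2), -36)² = (-1*2² - 5*(-36))² = (-1*4 + 180)² = (-4 + 180)² = 176² = 30976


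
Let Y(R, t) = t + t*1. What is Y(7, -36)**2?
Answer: 5184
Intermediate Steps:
Y(R, t) = 2*t (Y(R, t) = t + t = 2*t)
Y(7, -36)**2 = (2*(-36))**2 = (-72)**2 = 5184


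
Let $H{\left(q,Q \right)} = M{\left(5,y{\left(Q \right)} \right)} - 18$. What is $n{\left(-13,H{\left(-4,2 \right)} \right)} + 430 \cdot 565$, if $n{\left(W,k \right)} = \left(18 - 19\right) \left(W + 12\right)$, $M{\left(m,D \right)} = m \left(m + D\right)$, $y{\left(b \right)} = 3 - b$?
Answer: $242951$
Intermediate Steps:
$M{\left(m,D \right)} = m \left(D + m\right)$
$H{\left(q,Q \right)} = 22 - 5 Q$ ($H{\left(q,Q \right)} = 5 \left(\left(3 - Q\right) + 5\right) - 18 = 5 \left(8 - Q\right) - 18 = \left(40 - 5 Q\right) - 18 = 22 - 5 Q$)
$n{\left(W,k \right)} = -12 - W$ ($n{\left(W,k \right)} = - (12 + W) = -12 - W$)
$n{\left(-13,H{\left(-4,2 \right)} \right)} + 430 \cdot 565 = \left(-12 - -13\right) + 430 \cdot 565 = \left(-12 + 13\right) + 242950 = 1 + 242950 = 242951$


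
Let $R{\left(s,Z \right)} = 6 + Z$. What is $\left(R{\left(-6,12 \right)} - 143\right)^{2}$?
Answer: $15625$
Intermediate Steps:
$\left(R{\left(-6,12 \right)} - 143\right)^{2} = \left(\left(6 + 12\right) - 143\right)^{2} = \left(18 - 143\right)^{2} = \left(-125\right)^{2} = 15625$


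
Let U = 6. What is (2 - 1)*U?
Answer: 6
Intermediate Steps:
(2 - 1)*U = (2 - 1)*6 = 1*6 = 6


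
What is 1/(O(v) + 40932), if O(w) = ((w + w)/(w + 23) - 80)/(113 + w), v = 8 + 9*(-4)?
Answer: 425/17395756 ≈ 2.4431e-5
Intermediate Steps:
v = -28 (v = 8 - 36 = -28)
O(w) = (-80 + 2*w/(23 + w))/(113 + w) (O(w) = ((2*w)/(23 + w) - 80)/(113 + w) = (2*w/(23 + w) - 80)/(113 + w) = (-80 + 2*w/(23 + w))/(113 + w))
1/(O(v) + 40932) = 1/(2*(-920 - 39*(-28))/(2599 + (-28)² + 136*(-28)) + 40932) = 1/(2*(-920 + 1092)/(2599 + 784 - 3808) + 40932) = 1/(2*172/(-425) + 40932) = 1/(2*(-1/425)*172 + 40932) = 1/(-344/425 + 40932) = 1/(17395756/425) = 425/17395756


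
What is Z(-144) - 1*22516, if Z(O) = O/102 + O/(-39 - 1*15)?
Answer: -1148252/51 ≈ -22515.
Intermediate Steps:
Z(O) = -4*O/459 (Z(O) = O*(1/102) + O/(-39 - 15) = O/102 + O/(-54) = O/102 + O*(-1/54) = O/102 - O/54 = -4*O/459)
Z(-144) - 1*22516 = -4/459*(-144) - 1*22516 = 64/51 - 22516 = -1148252/51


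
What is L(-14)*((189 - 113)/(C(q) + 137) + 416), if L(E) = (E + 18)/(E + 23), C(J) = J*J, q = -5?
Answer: 134936/729 ≈ 185.10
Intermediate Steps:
C(J) = J²
L(E) = (18 + E)/(23 + E)
L(-14)*((189 - 113)/(C(q) + 137) + 416) = ((18 - 14)/(23 - 14))*((189 - 113)/((-5)² + 137) + 416) = (4/9)*(76/(25 + 137) + 416) = ((⅑)*4)*(76/162 + 416) = 4*(76*(1/162) + 416)/9 = 4*(38/81 + 416)/9 = (4/9)*(33734/81) = 134936/729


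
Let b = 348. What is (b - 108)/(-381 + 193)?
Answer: -60/47 ≈ -1.2766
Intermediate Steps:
(b - 108)/(-381 + 193) = (348 - 108)/(-381 + 193) = 240/(-188) = 240*(-1/188) = -60/47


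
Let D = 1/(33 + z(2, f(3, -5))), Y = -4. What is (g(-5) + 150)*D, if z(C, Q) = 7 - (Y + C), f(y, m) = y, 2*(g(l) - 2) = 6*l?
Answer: 137/42 ≈ 3.2619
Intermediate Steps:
g(l) = 2 + 3*l (g(l) = 2 + (6*l)/2 = 2 + 3*l)
z(C, Q) = 11 - C (z(C, Q) = 7 - (-4 + C) = 7 + (4 - C) = 11 - C)
D = 1/42 (D = 1/(33 + (11 - 1*2)) = 1/(33 + (11 - 2)) = 1/(33 + 9) = 1/42 ≈ 0.023810)
(g(-5) + 150)*D = ((2 + 3*(-5)) + 150)*(1/42) = ((2 - 15) + 150)*(1/42) = (-13 + 150)*(1/42) = 137*(1/42) = 137/42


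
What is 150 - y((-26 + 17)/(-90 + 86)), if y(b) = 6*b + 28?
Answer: 217/2 ≈ 108.50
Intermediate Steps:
y(b) = 28 + 6*b
150 - y((-26 + 17)/(-90 + 86)) = 150 - (28 + 6*((-26 + 17)/(-90 + 86))) = 150 - (28 + 6*(-9/(-4))) = 150 - (28 + 6*(-9*(-¼))) = 150 - (28 + 6*(9/4)) = 150 - (28 + 27/2) = 150 - 1*83/2 = 150 - 83/2 = 217/2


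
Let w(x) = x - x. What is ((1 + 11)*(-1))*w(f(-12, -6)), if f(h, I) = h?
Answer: 0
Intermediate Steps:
w(x) = 0
((1 + 11)*(-1))*w(f(-12, -6)) = ((1 + 11)*(-1))*0 = (12*(-1))*0 = -12*0 = 0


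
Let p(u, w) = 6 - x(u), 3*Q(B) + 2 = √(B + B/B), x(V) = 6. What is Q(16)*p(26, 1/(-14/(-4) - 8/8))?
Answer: 0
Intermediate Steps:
Q(B) = -⅔ + √(1 + B)/3 (Q(B) = -⅔ + √(B + B/B)/3 = -⅔ + √(B + 1)/3 = -⅔ + √(1 + B)/3)
p(u, w) = 0 (p(u, w) = 6 - 1*6 = 6 - 6 = 0)
Q(16)*p(26, 1/(-14/(-4) - 8/8)) = (-⅔ + √(1 + 16)/3)*0 = (-⅔ + √17/3)*0 = 0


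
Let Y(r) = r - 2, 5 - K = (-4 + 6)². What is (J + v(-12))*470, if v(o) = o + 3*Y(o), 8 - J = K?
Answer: -22090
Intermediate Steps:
K = 1 (K = 5 - (-4 + 6)² = 5 - 1*2² = 5 - 1*4 = 5 - 4 = 1)
Y(r) = -2 + r
J = 7 (J = 8 - 1*1 = 8 - 1 = 7)
v(o) = -6 + 4*o (v(o) = o + 3*(-2 + o) = o + (-6 + 3*o) = -6 + 4*o)
(J + v(-12))*470 = (7 + (-6 + 4*(-12)))*470 = (7 + (-6 - 48))*470 = (7 - 54)*470 = -47*470 = -22090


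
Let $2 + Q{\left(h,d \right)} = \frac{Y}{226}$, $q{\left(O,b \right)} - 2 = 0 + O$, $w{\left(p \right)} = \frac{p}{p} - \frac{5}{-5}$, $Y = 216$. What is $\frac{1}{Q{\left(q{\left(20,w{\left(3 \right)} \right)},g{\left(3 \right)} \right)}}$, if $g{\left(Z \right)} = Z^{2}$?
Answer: $- \frac{113}{118} \approx -0.95763$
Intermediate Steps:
$w{\left(p \right)} = 2$ ($w{\left(p \right)} = 1 - -1 = 1 + 1 = 2$)
$q{\left(O,b \right)} = 2 + O$ ($q{\left(O,b \right)} = 2 + \left(0 + O\right) = 2 + O$)
$Q{\left(h,d \right)} = - \frac{118}{113}$ ($Q{\left(h,d \right)} = -2 + \frac{216}{226} = -2 + 216 \cdot \frac{1}{226} = -2 + \frac{108}{113} = - \frac{118}{113}$)
$\frac{1}{Q{\left(q{\left(20,w{\left(3 \right)} \right)},g{\left(3 \right)} \right)}} = \frac{1}{- \frac{118}{113}} = - \frac{113}{118}$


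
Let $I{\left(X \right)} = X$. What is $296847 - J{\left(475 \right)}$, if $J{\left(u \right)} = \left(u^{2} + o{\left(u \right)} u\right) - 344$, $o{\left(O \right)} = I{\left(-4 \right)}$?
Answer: $73466$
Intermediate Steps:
$o{\left(O \right)} = -4$
$J{\left(u \right)} = -344 + u^{2} - 4 u$ ($J{\left(u \right)} = \left(u^{2} - 4 u\right) - 344 = -344 + u^{2} - 4 u$)
$296847 - J{\left(475 \right)} = 296847 - \left(-344 + 475^{2} - 1900\right) = 296847 - \left(-344 + 225625 - 1900\right) = 296847 - 223381 = 73466$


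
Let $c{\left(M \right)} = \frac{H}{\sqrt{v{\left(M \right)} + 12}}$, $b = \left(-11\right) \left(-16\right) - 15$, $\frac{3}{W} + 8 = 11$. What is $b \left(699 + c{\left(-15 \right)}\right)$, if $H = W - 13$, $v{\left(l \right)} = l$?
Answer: $112539 + 644 i \sqrt{3} \approx 1.1254 \cdot 10^{5} + 1115.4 i$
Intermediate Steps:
$W = 1$ ($W = \frac{3}{-8 + 11} = \frac{3}{3} = 3 \cdot \frac{1}{3} = 1$)
$H = -12$ ($H = 1 - 13 = -12$)
$b = 161$ ($b = 176 - 15 = 161$)
$c{\left(M \right)} = - \frac{12}{\sqrt{12 + M}}$ ($c{\left(M \right)} = - \frac{12}{\sqrt{M + 12}} = - \frac{12}{\sqrt{12 + M}}$)
$b \left(699 + c{\left(-15 \right)}\right) = 161 \left(699 - \frac{12}{\sqrt{12 - 15}}\right) = 161 \left(699 - \frac{12}{i \sqrt{3}}\right) = 161 \left(699 - 12 \left(- \frac{i \sqrt{3}}{3}\right)\right) = 161 \left(699 + 4 i \sqrt{3}\right) = 112539 + 644 i \sqrt{3}$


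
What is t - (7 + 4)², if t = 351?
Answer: 230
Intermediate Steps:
t - (7 + 4)² = 351 - (7 + 4)² = 351 - 1*11² = 351 - 1*121 = 351 - 121 = 230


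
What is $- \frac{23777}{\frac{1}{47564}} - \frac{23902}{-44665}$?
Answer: $- \frac{50512953944718}{44665} \approx -1.1309 \cdot 10^{9}$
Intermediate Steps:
$- \frac{23777}{\frac{1}{47564}} - \frac{23902}{-44665} = - 23777 \frac{1}{\frac{1}{47564}} - - \frac{23902}{44665} = \left(-23777\right) 47564 + \frac{23902}{44665} = -1130929228 + \frac{23902}{44665} = - \frac{50512953944718}{44665}$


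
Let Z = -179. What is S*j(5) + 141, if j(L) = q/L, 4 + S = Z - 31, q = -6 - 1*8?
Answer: 3701/5 ≈ 740.20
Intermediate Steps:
q = -14 (q = -6 - 8 = -14)
S = -214 (S = -4 + (-179 - 31) = -4 - 210 = -214)
j(L) = -14/L
S*j(5) + 141 = -(-2996)/5 + 141 = -214*(-14/5) + 141 = 2996/5 + 141 = 3701/5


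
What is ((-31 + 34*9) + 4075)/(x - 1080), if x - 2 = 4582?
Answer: 725/584 ≈ 1.2414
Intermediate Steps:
x = 4584 (x = 2 + 4582 = 4584)
((-31 + 34*9) + 4075)/(x - 1080) = ((-31 + 34*9) + 4075)/(4584 - 1080) = ((-31 + 306) + 4075)/3504 = (275 + 4075)*(1/3504) = 4350*(1/3504) = 725/584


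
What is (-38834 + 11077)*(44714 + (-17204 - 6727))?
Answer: -576873731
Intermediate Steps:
(-38834 + 11077)*(44714 + (-17204 - 6727)) = -27757*(44714 - 23931) = -27757*20783 = -576873731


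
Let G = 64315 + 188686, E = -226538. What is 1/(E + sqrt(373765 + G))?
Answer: -113269/25659419339 - sqrt(626766)/51318838678 ≈ -4.4297e-6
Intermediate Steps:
G = 253001
1/(E + sqrt(373765 + G)) = 1/(-226538 + sqrt(373765 + 253001)) = 1/(-226538 + sqrt(626766))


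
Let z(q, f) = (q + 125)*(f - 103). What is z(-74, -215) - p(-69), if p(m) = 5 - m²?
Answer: -11462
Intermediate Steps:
z(q, f) = (-103 + f)*(125 + q) (z(q, f) = (125 + q)*(-103 + f) = (-103 + f)*(125 + q))
z(-74, -215) - p(-69) = (-12875 - 103*(-74) + 125*(-215) - 215*(-74)) - (5 - 1*(-69)²) = (-12875 + 7622 - 26875 + 15910) - (5 - 1*4761) = -16218 - (5 - 4761) = -16218 - 1*(-4756) = -16218 + 4756 = -11462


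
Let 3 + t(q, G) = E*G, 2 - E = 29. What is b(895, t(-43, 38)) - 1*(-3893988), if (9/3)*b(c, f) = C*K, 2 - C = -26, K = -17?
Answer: 11681488/3 ≈ 3.8938e+6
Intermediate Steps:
E = -27 (E = 2 - 1*29 = 2 - 29 = -27)
C = 28 (C = 2 - 1*(-26) = 2 + 26 = 28)
t(q, G) = -3 - 27*G
b(c, f) = -476/3 (b(c, f) = (28*(-17))/3 = (⅓)*(-476) = -476/3)
b(895, t(-43, 38)) - 1*(-3893988) = -476/3 - 1*(-3893988) = -476/3 + 3893988 = 11681488/3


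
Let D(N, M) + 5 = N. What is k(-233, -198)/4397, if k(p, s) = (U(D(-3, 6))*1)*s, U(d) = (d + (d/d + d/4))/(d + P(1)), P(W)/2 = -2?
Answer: -297/8794 ≈ -0.033773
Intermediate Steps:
P(W) = -4 (P(W) = 2*(-2) = -4)
D(N, M) = -5 + N
U(d) = (1 + 5*d/4)/(-4 + d) (U(d) = (d + (d/d + d/4))/(d - 4) = (d + (1 + d*(¼)))/(-4 + d) = (d + (1 + d/4))/(-4 + d) = (1 + 5*d/4)/(-4 + d))
k(p, s) = 3*s/4 (k(p, s) = (((4 + 5*(-5 - 3))/(4*(-4 + (-5 - 3))))*1)*s = (((4 + 5*(-8))/(4*(-4 - 8)))*1)*s = (((¼)*(4 - 40)/(-12))*1)*s = (((¼)*(-1/12)*(-36))*1)*s = ((¾)*1)*s = 3*s/4)
k(-233, -198)/4397 = ((¾)*(-198))/4397 = -297/2*1/4397 = -297/8794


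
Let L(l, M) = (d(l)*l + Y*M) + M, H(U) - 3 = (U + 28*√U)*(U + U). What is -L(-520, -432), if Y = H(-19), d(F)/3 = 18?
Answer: 341712 - 459648*I*√19 ≈ 3.4171e+5 - 2.0036e+6*I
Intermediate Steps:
d(F) = 54 (d(F) = 3*18 = 54)
H(U) = 3 + 2*U*(U + 28*√U) (H(U) = 3 + (U + 28*√U)*(U + U) = 3 + (U + 28*√U)*(2*U) = 3 + 2*U*(U + 28*√U))
Y = 725 - 1064*I*√19 (Y = 3 + 2*(-19)² + 56*(-19)^(3/2) = 3 + 2*361 + 56*(-19*I*√19) = 3 + 722 - 1064*I*√19 = 725 - 1064*I*√19 ≈ 725.0 - 4637.9*I)
L(l, M) = M + 54*l + M*(725 - 1064*I*√19) (L(l, M) = (54*l + (725 - 1064*I*√19)*M) + M = (54*l + M*(725 - 1064*I*√19)) + M = M + 54*l + M*(725 - 1064*I*√19))
-L(-520, -432) = -(-432 + 54*(-520) - 432*(725 - 1064*I*√19)) = -(-432 - 28080 + (-313200 + 459648*I*√19)) = -(-341712 + 459648*I*√19) = 341712 - 459648*I*√19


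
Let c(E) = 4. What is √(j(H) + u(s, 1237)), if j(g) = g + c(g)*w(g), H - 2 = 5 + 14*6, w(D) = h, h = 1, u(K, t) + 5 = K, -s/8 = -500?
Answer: √4090 ≈ 63.953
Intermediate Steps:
s = 4000 (s = -8*(-500) = 4000)
u(K, t) = -5 + K
w(D) = 1
H = 91 (H = 2 + (5 + 14*6) = 2 + (5 + 84) = 2 + 89 = 91)
j(g) = 4 + g (j(g) = g + 4*1 = g + 4 = 4 + g)
√(j(H) + u(s, 1237)) = √((4 + 91) + (-5 + 4000)) = √(95 + 3995) = √4090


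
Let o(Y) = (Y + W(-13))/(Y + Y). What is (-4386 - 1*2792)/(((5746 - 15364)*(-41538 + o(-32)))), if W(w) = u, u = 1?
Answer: -229696/12784250409 ≈ -1.7967e-5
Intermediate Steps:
W(w) = 1
o(Y) = (1 + Y)/(2*Y) (o(Y) = (Y + 1)/(Y + Y) = (1 + Y)/((2*Y)) = (1 + Y)*(1/(2*Y)) = (1 + Y)/(2*Y))
(-4386 - 1*2792)/(((5746 - 15364)*(-41538 + o(-32)))) = (-4386 - 1*2792)/(((5746 - 15364)*(-41538 + (½)*(1 - 32)/(-32)))) = (-4386 - 2792)/((-9618*(-41538 + (½)*(-1/32)*(-31)))) = -7178*(-1/(9618*(-41538 + 31/64))) = -7178/((-9618*(-2658401/64))) = -7178/12784250409/32 = -7178*32/12784250409 = -229696/12784250409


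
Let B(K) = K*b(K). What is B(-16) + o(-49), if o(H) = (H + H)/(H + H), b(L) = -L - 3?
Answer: -207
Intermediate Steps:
b(L) = -3 - L
B(K) = K*(-3 - K)
o(H) = 1 (o(H) = (2*H)/((2*H)) = (2*H)*(1/(2*H)) = 1)
B(-16) + o(-49) = -1*(-16)*(3 - 16) + 1 = -1*(-16)*(-13) + 1 = -208 + 1 = -207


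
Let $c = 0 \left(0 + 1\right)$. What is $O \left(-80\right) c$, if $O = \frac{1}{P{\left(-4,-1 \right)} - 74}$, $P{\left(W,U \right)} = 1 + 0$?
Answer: $0$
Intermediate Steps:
$P{\left(W,U \right)} = 1$
$c = 0$ ($c = 0 \cdot 1 = 0$)
$O = - \frac{1}{73}$ ($O = \frac{1}{1 - 74} = \frac{1}{-73} = - \frac{1}{73} \approx -0.013699$)
$O \left(-80\right) c = \left(- \frac{1}{73}\right) \left(-80\right) 0 = \frac{80}{73} \cdot 0 = 0$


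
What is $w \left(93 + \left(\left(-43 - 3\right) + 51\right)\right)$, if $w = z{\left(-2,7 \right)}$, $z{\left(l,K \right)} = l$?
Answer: $-196$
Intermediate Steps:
$w = -2$
$w \left(93 + \left(\left(-43 - 3\right) + 51\right)\right) = - 2 \left(93 + \left(\left(-43 - 3\right) + 51\right)\right) = - 2 \left(93 + \left(-46 + 51\right)\right) = - 2 \left(93 + 5\right) = \left(-2\right) 98 = -196$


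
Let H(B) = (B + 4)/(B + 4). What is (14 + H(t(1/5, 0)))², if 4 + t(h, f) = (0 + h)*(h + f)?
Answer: 225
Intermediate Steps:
t(h, f) = -4 + h*(f + h) (t(h, f) = -4 + (0 + h)*(h + f) = -4 + h*(f + h))
H(B) = 1 (H(B) = (4 + B)/(4 + B) = 1)
(14 + H(t(1/5, 0)))² = (14 + 1)² = 15² = 225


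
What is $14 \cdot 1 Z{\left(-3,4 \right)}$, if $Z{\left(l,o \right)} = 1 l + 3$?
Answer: $0$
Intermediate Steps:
$Z{\left(l,o \right)} = 3 + l$ ($Z{\left(l,o \right)} = l + 3 = 3 + l$)
$14 \cdot 1 Z{\left(-3,4 \right)} = 14 \cdot 1 \left(3 - 3\right) = 14 \cdot 0 = 0$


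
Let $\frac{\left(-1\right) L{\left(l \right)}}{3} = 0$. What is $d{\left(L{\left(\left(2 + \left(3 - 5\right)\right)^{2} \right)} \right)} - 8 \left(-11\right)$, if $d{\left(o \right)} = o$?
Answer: $88$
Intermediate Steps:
$L{\left(l \right)} = 0$ ($L{\left(l \right)} = \left(-3\right) 0 = 0$)
$d{\left(L{\left(\left(2 + \left(3 - 5\right)\right)^{2} \right)} \right)} - 8 \left(-11\right) = 0 - 8 \left(-11\right) = 0 - -88 = 0 + 88 = 88$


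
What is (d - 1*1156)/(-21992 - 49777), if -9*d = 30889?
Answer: 41293/645921 ≈ 0.063929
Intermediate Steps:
d = -30889/9 (d = -⅑*30889 = -30889/9 ≈ -3432.1)
(d - 1*1156)/(-21992 - 49777) = (-30889/9 - 1*1156)/(-21992 - 49777) = (-30889/9 - 1156)/(-71769) = -41293/9*(-1/71769) = 41293/645921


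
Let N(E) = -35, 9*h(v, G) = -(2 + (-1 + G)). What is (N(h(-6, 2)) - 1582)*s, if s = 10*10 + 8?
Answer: -174636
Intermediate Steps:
s = 108 (s = 100 + 8 = 108)
h(v, G) = -⅑ - G/9 (h(v, G) = (-(2 + (-1 + G)))/9 = (-(1 + G))/9 = (-1 - G)/9 = -⅑ - G/9)
(N(h(-6, 2)) - 1582)*s = (-35 - 1582)*108 = -1617*108 = -174636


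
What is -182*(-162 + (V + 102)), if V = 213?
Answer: -27846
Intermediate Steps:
-182*(-162 + (V + 102)) = -182*(-162 + (213 + 102)) = -182*(-162 + 315) = -182*153 = -27846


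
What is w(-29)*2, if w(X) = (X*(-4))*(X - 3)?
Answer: -7424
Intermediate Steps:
w(X) = -4*X*(-3 + X) (w(X) = (-4*X)*(-3 + X) = -4*X*(-3 + X))
w(-29)*2 = (4*(-29)*(3 - 1*(-29)))*2 = (4*(-29)*(3 + 29))*2 = (4*(-29)*32)*2 = -3712*2 = -7424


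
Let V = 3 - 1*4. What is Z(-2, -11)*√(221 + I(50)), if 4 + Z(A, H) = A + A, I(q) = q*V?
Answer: -24*√19 ≈ -104.61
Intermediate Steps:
V = -1 (V = 3 - 4 = -1)
I(q) = -q (I(q) = q*(-1) = -q)
Z(A, H) = -4 + 2*A (Z(A, H) = -4 + (A + A) = -4 + 2*A)
Z(-2, -11)*√(221 + I(50)) = (-4 + 2*(-2))*√(221 - 1*50) = (-4 - 4)*√(221 - 50) = -24*√19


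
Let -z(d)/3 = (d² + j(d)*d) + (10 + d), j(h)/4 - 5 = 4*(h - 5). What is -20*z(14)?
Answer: 150960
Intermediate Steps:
j(h) = -60 + 16*h (j(h) = 20 + 4*(4*(h - 5)) = 20 + 4*(4*(-5 + h)) = 20 + 4*(-20 + 4*h) = 20 + (-80 + 16*h) = -60 + 16*h)
z(d) = -30 - 3*d - 3*d² - 3*d*(-60 + 16*d) (z(d) = -3*((d² + (-60 + 16*d)*d) + (10 + d)) = -3*((d² + d*(-60 + 16*d)) + (10 + d)) = -3*(10 + d + d² + d*(-60 + 16*d)) = -30 - 3*d - 3*d² - 3*d*(-60 + 16*d))
-20*z(14) = -20*(-30 - 51*14² + 177*14) = -20*(-30 - 51*196 + 2478) = -20*(-30 - 9996 + 2478) = -20*(-7548) = 150960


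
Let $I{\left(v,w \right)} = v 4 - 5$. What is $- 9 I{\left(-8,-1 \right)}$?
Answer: $333$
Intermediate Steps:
$I{\left(v,w \right)} = -5 + 4 v$ ($I{\left(v,w \right)} = 4 v - 5 = -5 + 4 v$)
$- 9 I{\left(-8,-1 \right)} = - 9 \left(-5 + 4 \left(-8\right)\right) = - 9 \left(-5 - 32\right) = \left(-9\right) \left(-37\right) = 333$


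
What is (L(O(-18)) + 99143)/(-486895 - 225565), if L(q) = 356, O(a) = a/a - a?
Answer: -99499/712460 ≈ -0.13966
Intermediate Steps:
O(a) = 1 - a
(L(O(-18)) + 99143)/(-486895 - 225565) = (356 + 99143)/(-486895 - 225565) = 99499/(-712460) = 99499*(-1/712460) = -99499/712460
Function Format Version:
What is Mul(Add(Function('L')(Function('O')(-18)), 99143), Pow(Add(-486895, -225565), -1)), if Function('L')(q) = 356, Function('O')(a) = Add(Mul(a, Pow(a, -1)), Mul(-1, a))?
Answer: Rational(-99499, 712460) ≈ -0.13966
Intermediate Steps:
Function('O')(a) = Add(1, Mul(-1, a))
Mul(Add(Function('L')(Function('O')(-18)), 99143), Pow(Add(-486895, -225565), -1)) = Mul(Add(356, 99143), Pow(Add(-486895, -225565), -1)) = Mul(99499, Pow(-712460, -1)) = Mul(99499, Rational(-1, 712460)) = Rational(-99499, 712460)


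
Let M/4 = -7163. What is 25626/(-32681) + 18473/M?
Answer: -3548945/2483756 ≈ -1.4289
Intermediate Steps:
M = -28652 (M = 4*(-7163) = -28652)
25626/(-32681) + 18473/M = 25626/(-32681) + 18473/(-28652) = 25626*(-1/32681) + 18473*(-1/28652) = -25626/32681 - 49/76 = -3548945/2483756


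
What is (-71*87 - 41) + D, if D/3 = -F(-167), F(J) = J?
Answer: -5717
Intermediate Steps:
D = 501 (D = 3*(-1*(-167)) = 3*167 = 501)
(-71*87 - 41) + D = (-71*87 - 41) + 501 = (-6177 - 41) + 501 = -6218 + 501 = -5717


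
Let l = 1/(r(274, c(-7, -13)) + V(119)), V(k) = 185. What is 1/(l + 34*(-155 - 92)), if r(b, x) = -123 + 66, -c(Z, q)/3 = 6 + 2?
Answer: -128/1074943 ≈ -0.00011908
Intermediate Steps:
c(Z, q) = -24 (c(Z, q) = -3*(6 + 2) = -3*8 = -24)
r(b, x) = -57
l = 1/128 (l = 1/(-57 + 185) = 1/128 ≈ 0.0078125)
1/(l + 34*(-155 - 92)) = 1/(1/128 + 34*(-155 - 92)) = 1/(1/128 + 34*(-247)) = 1/(1/128 - 8398) = 1/(-1074943/128) = -128/1074943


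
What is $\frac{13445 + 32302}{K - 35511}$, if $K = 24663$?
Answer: $- \frac{15249}{3616} \approx -4.2171$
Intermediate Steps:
$\frac{13445 + 32302}{K - 35511} = \frac{13445 + 32302}{24663 - 35511} = \frac{45747}{-10848} = 45747 \left(- \frac{1}{10848}\right) = - \frac{15249}{3616}$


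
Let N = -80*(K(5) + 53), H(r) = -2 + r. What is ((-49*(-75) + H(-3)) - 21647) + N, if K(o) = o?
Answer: -22617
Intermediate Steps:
N = -4640 (N = -80*(5 + 53) = -80*58 = -4640)
((-49*(-75) + H(-3)) - 21647) + N = ((-49*(-75) + (-2 - 3)) - 21647) - 4640 = ((3675 - 5) - 21647) - 4640 = (3670 - 21647) - 4640 = -17977 - 4640 = -22617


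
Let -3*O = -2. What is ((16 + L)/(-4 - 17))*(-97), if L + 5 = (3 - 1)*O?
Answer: 3589/63 ≈ 56.968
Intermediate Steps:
O = ⅔ (O = -⅓*(-2) = ⅔ ≈ 0.66667)
L = -11/3 (L = -5 + (3 - 1)*(⅔) = -5 + 2*(⅔) = -5 + 4/3 = -11/3 ≈ -3.6667)
((16 + L)/(-4 - 17))*(-97) = ((16 - 11/3)/(-4 - 17))*(-97) = ((37/3)/(-21))*(-97) = ((37/3)*(-1/21))*(-97) = -37/63*(-97) = 3589/63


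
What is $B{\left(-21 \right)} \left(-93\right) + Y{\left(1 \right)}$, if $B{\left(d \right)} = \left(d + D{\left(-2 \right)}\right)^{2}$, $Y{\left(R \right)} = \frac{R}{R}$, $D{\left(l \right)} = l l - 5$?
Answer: $-45011$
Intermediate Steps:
$D{\left(l \right)} = -5 + l^{2}$ ($D{\left(l \right)} = l^{2} - 5 = -5 + l^{2}$)
$Y{\left(R \right)} = 1$
$B{\left(d \right)} = \left(-1 + d\right)^{2}$ ($B{\left(d \right)} = \left(d - \left(5 - \left(-2\right)^{2}\right)\right)^{2} = \left(d + \left(-5 + 4\right)\right)^{2} = \left(d - 1\right)^{2} = \left(-1 + d\right)^{2}$)
$B{\left(-21 \right)} \left(-93\right) + Y{\left(1 \right)} = \left(-1 - 21\right)^{2} \left(-93\right) + 1 = \left(-22\right)^{2} \left(-93\right) + 1 = 484 \left(-93\right) + 1 = -45012 + 1 = -45011$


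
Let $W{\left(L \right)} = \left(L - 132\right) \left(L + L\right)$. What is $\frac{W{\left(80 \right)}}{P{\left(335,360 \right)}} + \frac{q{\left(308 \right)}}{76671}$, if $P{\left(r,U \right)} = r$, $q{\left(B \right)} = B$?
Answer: $- \frac{18222844}{733851} \approx -24.832$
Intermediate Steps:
$W{\left(L \right)} = 2 L \left(-132 + L\right)$ ($W{\left(L \right)} = \left(-132 + L\right) 2 L = 2 L \left(-132 + L\right)$)
$\frac{W{\left(80 \right)}}{P{\left(335,360 \right)}} + \frac{q{\left(308 \right)}}{76671} = \frac{2 \cdot 80 \left(-132 + 80\right)}{335} + \frac{308}{76671} = 2 \cdot 80 \left(-52\right) \frac{1}{335} + 308 \cdot \frac{1}{76671} = \left(-8320\right) \frac{1}{335} + \frac{44}{10953} = - \frac{1664}{67} + \frac{44}{10953} = - \frac{18222844}{733851}$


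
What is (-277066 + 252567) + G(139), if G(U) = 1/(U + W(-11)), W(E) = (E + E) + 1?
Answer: -2890881/118 ≈ -24499.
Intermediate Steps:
W(E) = 1 + 2*E (W(E) = 2*E + 1 = 1 + 2*E)
G(U) = 1/(-21 + U) (G(U) = 1/(U + (1 + 2*(-11))) = 1/(U + (1 - 22)) = 1/(U - 21) = 1/(-21 + U))
(-277066 + 252567) + G(139) = (-277066 + 252567) + 1/(-21 + 139) = -24499 + 1/118 = -2890881/118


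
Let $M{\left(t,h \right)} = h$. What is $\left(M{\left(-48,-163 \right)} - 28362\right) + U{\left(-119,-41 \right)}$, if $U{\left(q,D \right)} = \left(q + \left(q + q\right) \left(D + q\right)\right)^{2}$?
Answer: $1441008996$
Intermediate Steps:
$U{\left(q,D \right)} = \left(q + 2 q \left(D + q\right)\right)^{2}$
$\left(M{\left(-48,-163 \right)} - 28362\right) + U{\left(-119,-41 \right)} = \left(-163 - 28362\right) + \left(-119\right)^{2} \left(1 + 2 \left(-41\right) + 2 \left(-119\right)\right)^{2} = -28525 + 14161 \left(1 - 82 - 238\right)^{2} = -28525 + 14161 \left(-319\right)^{2} = -28525 + 14161 \cdot 101761 = -28525 + 1441037521 = 1441008996$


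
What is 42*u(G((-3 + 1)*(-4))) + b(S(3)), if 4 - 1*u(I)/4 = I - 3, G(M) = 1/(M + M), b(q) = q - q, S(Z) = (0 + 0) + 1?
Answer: 2331/2 ≈ 1165.5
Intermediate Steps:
S(Z) = 1 (S(Z) = 0 + 1 = 1)
b(q) = 0
G(M) = 1/(2*M)
u(I) = 28 - 4*I (u(I) = 16 - 4*(I - 3) = 16 - 4*(-3 + I) = 16 + (12 - 4*I) = 28 - 4*I)
42*u(G((-3 + 1)*(-4))) + b(S(3)) = 42*(28 - 2/((-3 + 1)*(-4))) + 0 = 42*(28 - 2/((-2*(-4)))) + 0 = 42*(28 - 2/8) + 0 = 42*(28 - 4*1/16) + 0 = 42*(28 - 1/4) + 0 = 42*(111/4) + 0 = 2331/2 + 0 = 2331/2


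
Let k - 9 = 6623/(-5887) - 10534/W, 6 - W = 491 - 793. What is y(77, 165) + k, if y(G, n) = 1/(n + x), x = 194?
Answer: -1223926579/46495526 ≈ -26.324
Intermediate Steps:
W = 308 (W = 6 - (491 - 793) = 6 - 1*(-302) = 6 + 302 = 308)
y(G, n) = 1/(194 + n) (y(G, n) = 1/(n + 194) = 1/(194 + n))
k = -3409627/129514 (k = 9 + (6623/(-5887) - 10534/308) = 9 + (6623*(-1/5887) - 10534*1/308) = 9 + (-6623/5887 - 5267/154) = 9 - 4575253/129514 = -3409627/129514 ≈ -26.326)
y(77, 165) + k = 1/(194 + 165) - 3409627/129514 = 1/359 - 3409627/129514 = -1223926579/46495526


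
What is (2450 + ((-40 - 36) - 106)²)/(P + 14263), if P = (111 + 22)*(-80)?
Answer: 35574/3623 ≈ 9.8189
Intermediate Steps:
P = -10640 (P = 133*(-80) = -10640)
(2450 + ((-40 - 36) - 106)²)/(P + 14263) = (2450 + ((-40 - 36) - 106)²)/(-10640 + 14263) = (2450 + (-76 - 106)²)/3623 = (2450 + (-182)²)*(1/3623) = (2450 + 33124)*(1/3623) = 35574*(1/3623) = 35574/3623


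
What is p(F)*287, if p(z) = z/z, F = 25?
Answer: 287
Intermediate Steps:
p(z) = 1
p(F)*287 = 1*287 = 287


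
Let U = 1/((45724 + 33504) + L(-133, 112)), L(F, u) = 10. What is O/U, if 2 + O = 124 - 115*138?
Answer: -1247840024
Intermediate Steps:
U = 1/79238 (U = 1/((45724 + 33504) + 10) = 1/(79228 + 10) = 1/79238 ≈ 1.2620e-5)
O = -15748 (O = -2 + (124 - 115*138) = -2 + (124 - 15870) = -2 - 15746 = -15748)
O/U = -15748/1/79238 = -15748*79238 = -1247840024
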